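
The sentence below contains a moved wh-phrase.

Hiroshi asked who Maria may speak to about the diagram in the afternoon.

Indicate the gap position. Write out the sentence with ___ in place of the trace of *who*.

Underlying clause: Maria may speak to who about the diagram in the afternoon.
The filler 'who' is interpreted as the object of the preposition 'to'. The gap is right after 'to'.

Hiroshi asked who Maria may speak to ___ about the diagram in the afternoon.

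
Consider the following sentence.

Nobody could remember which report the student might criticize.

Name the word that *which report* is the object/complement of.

criticize

Pre-movement form: The student might criticize which report.
The filler 'which report' is interpreted as the direct object of 'criticize'. It moves to the left edge, and the trace sits right after 'criticize':
Nobody could remember which report the student might criticize ___.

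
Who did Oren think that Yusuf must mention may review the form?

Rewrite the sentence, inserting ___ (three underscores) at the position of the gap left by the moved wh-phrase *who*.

Underlying clause: Oren did think that Yusuf must mention who may review the form.
The filler 'who' is interpreted as the subject of the clause embedded under 'mention'. The gap is right after 'mention'.

Who did Oren think that Yusuf must mention ___ may review the form?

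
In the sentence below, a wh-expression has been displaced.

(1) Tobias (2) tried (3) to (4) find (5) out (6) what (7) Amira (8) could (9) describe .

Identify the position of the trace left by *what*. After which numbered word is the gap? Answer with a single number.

9

In situ: Amira could describe what.
'what' functions as the direct object of 'describe'. It moves to the left edge, and the trace sits right after 'describe':
Tobias tried to find out what Amira could describe ___.
'describe' is word 9.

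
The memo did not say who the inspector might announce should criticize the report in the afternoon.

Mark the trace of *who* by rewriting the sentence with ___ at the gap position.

In situ: The inspector might announce who should criticize the report in the afternoon.
The filler 'who' is interpreted as the subject of the clause embedded under 'announce'. The gap is right after 'announce'.

The memo did not say who the inspector might announce ___ should criticize the report in the afternoon.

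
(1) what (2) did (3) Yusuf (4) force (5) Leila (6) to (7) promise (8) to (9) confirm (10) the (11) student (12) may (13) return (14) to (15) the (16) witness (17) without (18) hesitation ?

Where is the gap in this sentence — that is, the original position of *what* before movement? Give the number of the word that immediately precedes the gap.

In situ: Yusuf did force Leila to promise to confirm the student may return what to the witness without hesitation.
The filler 'what' is interpreted as the direct object of 'return'. Wh-movement fronts it, leaving a gap right after 'return':
What did Yusuf force Leila to promise to confirm the student may return ___ to the witness without hesitation?
'return' is word 13.

13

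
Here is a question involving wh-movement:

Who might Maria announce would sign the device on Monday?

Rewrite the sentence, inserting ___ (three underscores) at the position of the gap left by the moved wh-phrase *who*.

Who might Maria announce ___ would sign the device on Monday?

Underlying clause: Maria might announce who would sign the device on Monday.
The filler 'who' is interpreted as the subject of the clause embedded under 'announce'. The gap is right after 'announce'.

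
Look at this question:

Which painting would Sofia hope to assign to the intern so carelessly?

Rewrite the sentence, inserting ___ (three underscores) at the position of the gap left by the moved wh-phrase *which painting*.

Which painting would Sofia hope to assign ___ to the intern so carelessly?

Pre-movement form: Sofia would hope to assign which painting to the intern so carelessly.
'which painting' is the direct object of 'assign'. The gap is right after 'assign'.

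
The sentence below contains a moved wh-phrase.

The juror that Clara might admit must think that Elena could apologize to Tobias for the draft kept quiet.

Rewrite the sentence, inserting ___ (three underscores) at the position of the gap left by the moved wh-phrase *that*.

The juror that Clara might admit ___ must think that Elena could apologize to Tobias for the draft kept quiet.

The filler 'that' is interpreted as the subject of the clause embedded under 'admit'. The gap is right after 'admit'.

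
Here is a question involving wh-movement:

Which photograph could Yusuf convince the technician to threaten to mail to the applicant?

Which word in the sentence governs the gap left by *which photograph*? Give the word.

mail

Before movement: Yusuf could convince the technician to threaten to mail which photograph to the applicant.
'which photograph' functions as the direct object of 'mail'. Wh-movement fronts it, leaving a gap right after 'mail':
Which photograph could Yusuf convince the technician to threaten to mail ___ to the applicant?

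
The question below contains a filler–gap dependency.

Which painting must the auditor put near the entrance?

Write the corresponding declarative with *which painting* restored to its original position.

The filler 'which painting' is interpreted as the direct object of 'put'. Fronting leaves a gap immediately after 'put':
Which painting must the auditor put ___ near the entrance?

The auditor must put which painting near the entrance.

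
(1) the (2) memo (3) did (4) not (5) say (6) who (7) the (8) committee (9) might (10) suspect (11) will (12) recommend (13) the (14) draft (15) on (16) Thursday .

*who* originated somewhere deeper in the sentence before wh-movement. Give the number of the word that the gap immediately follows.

In situ: The committee might suspect who will recommend the draft on Thursday.
'who' functions as the subject of the clause embedded under 'suspect'. Fronting leaves a gap immediately after 'suspect':
The memo did not say who the committee might suspect ___ will recommend the draft on Thursday.
'suspect' is word 10.

10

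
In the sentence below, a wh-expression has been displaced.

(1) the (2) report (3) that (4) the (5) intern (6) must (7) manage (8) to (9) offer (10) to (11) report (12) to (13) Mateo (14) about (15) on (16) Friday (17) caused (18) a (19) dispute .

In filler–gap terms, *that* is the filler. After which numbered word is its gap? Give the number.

14

The filler 'that' is interpreted as the object of the preposition 'about'. Fronting leaves a gap immediately after 'about':
The report that the intern must manage to offer to report to Mateo about ___ on Friday caused a dispute.
'about' is word 14.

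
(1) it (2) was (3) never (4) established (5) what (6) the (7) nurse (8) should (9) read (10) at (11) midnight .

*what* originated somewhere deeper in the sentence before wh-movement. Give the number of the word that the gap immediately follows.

Underlying clause: The nurse should read what at midnight.
The filler 'what' is interpreted as the direct object of 'read'. It moves to the left edge, and the trace sits right after 'read':
It was never established what the nurse should read ___ at midnight.
'read' is word 9.

9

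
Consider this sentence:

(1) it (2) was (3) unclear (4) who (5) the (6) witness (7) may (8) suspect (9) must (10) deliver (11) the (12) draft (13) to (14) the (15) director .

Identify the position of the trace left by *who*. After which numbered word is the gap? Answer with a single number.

Before movement: The witness may suspect who must deliver the draft to the director.
'who' is the subject of the clause embedded under 'suspect'. It moves to the left edge, and the trace sits right after 'suspect':
It was unclear who the witness may suspect ___ must deliver the draft to the director.
'suspect' is word 8.

8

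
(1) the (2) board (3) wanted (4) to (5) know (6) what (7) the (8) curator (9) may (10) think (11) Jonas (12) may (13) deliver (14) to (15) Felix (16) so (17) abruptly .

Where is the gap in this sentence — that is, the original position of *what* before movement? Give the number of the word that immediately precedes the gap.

In situ: The curator may think Jonas may deliver what to Felix so abruptly.
'what' functions as the direct object of 'deliver'. Fronting leaves a gap immediately after 'deliver':
The board wanted to know what the curator may think Jonas may deliver ___ to Felix so abruptly.
'deliver' is word 13.

13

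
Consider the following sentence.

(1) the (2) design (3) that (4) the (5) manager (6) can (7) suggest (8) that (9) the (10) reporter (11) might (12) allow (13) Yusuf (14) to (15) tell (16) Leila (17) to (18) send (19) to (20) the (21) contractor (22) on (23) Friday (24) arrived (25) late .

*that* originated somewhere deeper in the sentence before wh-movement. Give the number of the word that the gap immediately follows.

'that' is the direct object of 'send'. Fronting leaves a gap immediately after 'send':
The design that the manager can suggest that the reporter might allow Yusuf to tell Leila to send ___ to the contractor on Friday arrived late.
'send' is word 18.

18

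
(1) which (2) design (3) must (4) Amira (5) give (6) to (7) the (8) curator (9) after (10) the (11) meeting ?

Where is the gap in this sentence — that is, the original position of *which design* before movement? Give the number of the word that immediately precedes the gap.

5

Underlying clause: Amira must give which design to the curator after the meeting.
The filler 'which design' is interpreted as the direct object of 'give'. Fronting leaves a gap immediately after 'give':
Which design must Amira give ___ to the curator after the meeting?
'give' is word 5.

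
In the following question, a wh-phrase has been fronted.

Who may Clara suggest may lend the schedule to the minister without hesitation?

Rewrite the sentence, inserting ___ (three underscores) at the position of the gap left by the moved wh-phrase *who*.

Who may Clara suggest ___ may lend the schedule to the minister without hesitation?

In situ: Clara may suggest who may lend the schedule to the minister without hesitation.
'who' is the subject of the clause embedded under 'suggest'. The gap is right after 'suggest'.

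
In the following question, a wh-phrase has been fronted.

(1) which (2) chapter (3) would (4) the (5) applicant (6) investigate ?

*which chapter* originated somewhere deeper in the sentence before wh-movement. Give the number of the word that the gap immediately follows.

In situ: The applicant would investigate which chapter.
The filler 'which chapter' is interpreted as the direct object of 'investigate'. Fronting leaves a gap immediately after 'investigate':
Which chapter would the applicant investigate ___?
'investigate' is word 6.

6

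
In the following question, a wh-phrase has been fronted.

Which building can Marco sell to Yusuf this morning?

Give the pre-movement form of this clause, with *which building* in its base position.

'which building' is the direct object of 'sell'. Fronting leaves a gap immediately after 'sell':
Which building can Marco sell ___ to Yusuf this morning?

Marco can sell which building to Yusuf this morning.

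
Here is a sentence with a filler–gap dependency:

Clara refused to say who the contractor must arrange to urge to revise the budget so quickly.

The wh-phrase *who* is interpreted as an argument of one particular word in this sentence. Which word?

urge

Before movement: The contractor must arrange to urge who to revise the budget so quickly.
'who' is the direct object of 'urge'. It moves to the left edge, and the trace sits right after 'urge':
Clara refused to say who the contractor must arrange to urge ___ to revise the budget so quickly.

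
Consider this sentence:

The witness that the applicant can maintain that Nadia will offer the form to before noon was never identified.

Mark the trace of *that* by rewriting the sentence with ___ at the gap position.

The witness that the applicant can maintain that Nadia will offer the form to ___ before noon was never identified.

'that' is the object of the preposition 'to' (recipient of 'offer'). The gap is right after 'to'.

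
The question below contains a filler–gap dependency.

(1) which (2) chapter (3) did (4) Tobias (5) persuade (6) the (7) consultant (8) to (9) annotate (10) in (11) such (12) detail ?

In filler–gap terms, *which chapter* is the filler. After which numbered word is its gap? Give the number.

Underlying clause: Tobias did persuade the consultant to annotate which chapter in such detail.
'which chapter' is the direct object of 'annotate'. Fronting leaves a gap immediately after 'annotate':
Which chapter did Tobias persuade the consultant to annotate ___ in such detail?
'annotate' is word 9.

9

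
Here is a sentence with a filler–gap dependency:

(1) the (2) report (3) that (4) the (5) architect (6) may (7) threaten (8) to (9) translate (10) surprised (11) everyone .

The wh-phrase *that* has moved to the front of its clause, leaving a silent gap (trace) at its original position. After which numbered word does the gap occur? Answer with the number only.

'that' is the direct object of 'translate'. Wh-movement fronts it, leaving a gap right after 'translate':
The report that the architect may threaten to translate ___ surprised everyone.
'translate' is word 9.

9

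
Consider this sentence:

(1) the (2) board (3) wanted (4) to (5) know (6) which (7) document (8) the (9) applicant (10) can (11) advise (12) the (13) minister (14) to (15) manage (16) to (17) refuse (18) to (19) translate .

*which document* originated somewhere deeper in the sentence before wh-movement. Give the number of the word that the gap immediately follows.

19

Underlying clause: The applicant can advise the minister to manage to refuse to translate which document.
'which document' is the direct object of 'translate'. Fronting leaves a gap immediately after 'translate':
The board wanted to know which document the applicant can advise the minister to manage to refuse to translate ___.
'translate' is word 19.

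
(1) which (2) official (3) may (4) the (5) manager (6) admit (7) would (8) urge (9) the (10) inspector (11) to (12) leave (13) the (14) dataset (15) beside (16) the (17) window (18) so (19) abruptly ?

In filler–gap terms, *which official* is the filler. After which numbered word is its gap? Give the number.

Underlying clause: The manager may admit which official would urge the inspector to leave the dataset beside the window so abruptly.
'which official' is the subject of the clause embedded under 'admit'. Fronting leaves a gap immediately after 'admit':
Which official may the manager admit ___ would urge the inspector to leave the dataset beside the window so abruptly?
'admit' is word 6.

6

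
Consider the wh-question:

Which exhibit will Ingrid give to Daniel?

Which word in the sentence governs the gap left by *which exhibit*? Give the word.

give

In situ: Ingrid will give which exhibit to Daniel.
'which exhibit' is the direct object of 'give'. Wh-movement fronts it, leaving a gap right after 'give':
Which exhibit will Ingrid give ___ to Daniel?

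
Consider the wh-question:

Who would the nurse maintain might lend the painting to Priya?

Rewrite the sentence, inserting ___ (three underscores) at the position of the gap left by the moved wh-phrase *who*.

Who would the nurse maintain ___ might lend the painting to Priya?

In situ: The nurse would maintain who might lend the painting to Priya.
'who' functions as the subject of the clause embedded under 'maintain'. The gap is right after 'maintain'.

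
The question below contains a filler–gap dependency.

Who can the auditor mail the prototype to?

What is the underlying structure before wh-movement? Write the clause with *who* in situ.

'who' is the object of the preposition 'to' (recipient of 'mail'). Wh-movement fronts it, leaving a gap right after 'to':
Who can the auditor mail the prototype to ___?

The auditor can mail the prototype to who.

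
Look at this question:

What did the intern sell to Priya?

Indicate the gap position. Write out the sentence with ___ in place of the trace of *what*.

What did the intern sell ___ to Priya?

Pre-movement form: The intern did sell what to Priya.
The filler 'what' is interpreted as the direct object of 'sell'. The gap is right after 'sell'.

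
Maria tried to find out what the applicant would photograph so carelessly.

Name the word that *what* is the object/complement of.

Underlying clause: The applicant would photograph what so carelessly.
The filler 'what' is interpreted as the direct object of 'photograph'. Fronting leaves a gap immediately after 'photograph':
Maria tried to find out what the applicant would photograph ___ so carelessly.

photograph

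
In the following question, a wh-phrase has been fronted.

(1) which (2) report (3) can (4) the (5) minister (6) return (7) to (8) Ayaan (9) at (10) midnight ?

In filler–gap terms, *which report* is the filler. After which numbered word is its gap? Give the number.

In situ: The minister can return which report to Ayaan at midnight.
'which report' functions as the direct object of 'return'. It moves to the left edge, and the trace sits right after 'return':
Which report can the minister return ___ to Ayaan at midnight?
'return' is word 6.

6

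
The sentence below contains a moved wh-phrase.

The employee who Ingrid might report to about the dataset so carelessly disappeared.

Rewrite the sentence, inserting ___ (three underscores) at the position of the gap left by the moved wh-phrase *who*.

'who' is the object of the preposition 'to'. The gap is right after 'to'.

The employee who Ingrid might report to ___ about the dataset so carelessly disappeared.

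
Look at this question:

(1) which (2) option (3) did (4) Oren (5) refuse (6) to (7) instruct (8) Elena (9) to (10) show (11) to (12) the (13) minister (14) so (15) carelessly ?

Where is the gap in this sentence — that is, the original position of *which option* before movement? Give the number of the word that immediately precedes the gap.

10

Underlying clause: Oren did refuse to instruct Elena to show which option to the minister so carelessly.
The filler 'which option' is interpreted as the direct object of 'show'. Wh-movement fronts it, leaving a gap right after 'show':
Which option did Oren refuse to instruct Elena to show ___ to the minister so carelessly?
'show' is word 10.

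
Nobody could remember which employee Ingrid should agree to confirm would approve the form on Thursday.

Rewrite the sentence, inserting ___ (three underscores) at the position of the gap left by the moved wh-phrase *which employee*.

Before movement: Ingrid should agree to confirm which employee would approve the form on Thursday.
'which employee' is the subject of the clause embedded under 'confirm'. The gap is right after 'confirm'.

Nobody could remember which employee Ingrid should agree to confirm ___ would approve the form on Thursday.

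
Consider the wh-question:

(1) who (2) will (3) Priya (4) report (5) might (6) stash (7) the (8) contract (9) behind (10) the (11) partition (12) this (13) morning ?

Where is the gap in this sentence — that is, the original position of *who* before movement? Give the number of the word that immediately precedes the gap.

Underlying clause: Priya will report who might stash the contract behind the partition this morning.
'who' functions as the subject of the clause embedded under 'report'. Fronting leaves a gap immediately after 'report':
Who will Priya report ___ might stash the contract behind the partition this morning?
'report' is word 4.

4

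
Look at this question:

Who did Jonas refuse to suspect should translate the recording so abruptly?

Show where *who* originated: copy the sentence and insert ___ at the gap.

Who did Jonas refuse to suspect ___ should translate the recording so abruptly?

In situ: Jonas did refuse to suspect who should translate the recording so abruptly.
'who' functions as the subject of the clause embedded under 'suspect'. The gap is right after 'suspect'.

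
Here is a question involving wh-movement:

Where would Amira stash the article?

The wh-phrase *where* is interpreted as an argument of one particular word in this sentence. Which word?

stash

Pre-movement form: Amira would stash the article where.
'where' is the locative complement of 'stash'. Fronting leaves a gap immediately after 'article':
Where would Amira stash the article ___?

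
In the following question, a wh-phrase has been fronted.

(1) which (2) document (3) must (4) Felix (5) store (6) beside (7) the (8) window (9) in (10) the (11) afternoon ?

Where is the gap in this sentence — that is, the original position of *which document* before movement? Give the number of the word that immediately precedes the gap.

In situ: Felix must store which document beside the window in the afternoon.
'which document' is the direct object of 'store'. Fronting leaves a gap immediately after 'store':
Which document must Felix store ___ beside the window in the afternoon?
'store' is word 5.

5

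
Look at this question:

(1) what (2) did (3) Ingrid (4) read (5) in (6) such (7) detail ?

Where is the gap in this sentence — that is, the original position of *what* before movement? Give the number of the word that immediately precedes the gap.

4

Pre-movement form: Ingrid did read what in such detail.
'what' is the direct object of 'read'. Fronting leaves a gap immediately after 'read':
What did Ingrid read ___ in such detail?
'read' is word 4.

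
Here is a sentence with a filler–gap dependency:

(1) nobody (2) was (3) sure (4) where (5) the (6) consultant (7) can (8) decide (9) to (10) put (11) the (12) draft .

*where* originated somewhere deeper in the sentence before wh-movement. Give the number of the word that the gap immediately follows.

In situ: The consultant can decide to put the draft where.
The filler 'where' is interpreted as the locative complement of 'put'. Wh-movement fronts it, leaving a gap right after 'draft':
Nobody was sure where the consultant can decide to put the draft ___.
'draft' is word 12.

12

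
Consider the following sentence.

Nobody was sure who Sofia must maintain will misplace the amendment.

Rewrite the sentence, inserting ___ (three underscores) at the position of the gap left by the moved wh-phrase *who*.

In situ: Sofia must maintain who will misplace the amendment.
'who' is the subject of the clause embedded under 'maintain'. The gap is right after 'maintain'.

Nobody was sure who Sofia must maintain ___ will misplace the amendment.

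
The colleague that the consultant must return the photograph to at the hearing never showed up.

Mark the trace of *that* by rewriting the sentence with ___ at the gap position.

The colleague that the consultant must return the photograph to ___ at the hearing never showed up.

The filler 'that' is interpreted as the object of the preposition 'to' (recipient of 'return'). The gap is right after 'to'.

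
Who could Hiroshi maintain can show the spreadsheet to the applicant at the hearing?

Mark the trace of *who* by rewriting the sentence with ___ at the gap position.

Pre-movement form: Hiroshi could maintain who can show the spreadsheet to the applicant at the hearing.
The filler 'who' is interpreted as the subject of the clause embedded under 'maintain'. The gap is right after 'maintain'.

Who could Hiroshi maintain ___ can show the spreadsheet to the applicant at the hearing?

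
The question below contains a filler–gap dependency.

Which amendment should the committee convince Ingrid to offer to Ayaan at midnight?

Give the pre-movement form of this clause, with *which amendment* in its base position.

'which amendment' is the direct object of 'offer'. Fronting leaves a gap immediately after 'offer':
Which amendment should the committee convince Ingrid to offer ___ to Ayaan at midnight?

The committee should convince Ingrid to offer which amendment to Ayaan at midnight.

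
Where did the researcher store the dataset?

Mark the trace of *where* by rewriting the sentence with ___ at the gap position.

Pre-movement form: The researcher did store the dataset where.
'where' functions as the locative complement of 'store'. The gap is right after 'dataset'.

Where did the researcher store the dataset ___?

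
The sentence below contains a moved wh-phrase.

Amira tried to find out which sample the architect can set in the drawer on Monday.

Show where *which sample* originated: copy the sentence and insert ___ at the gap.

Pre-movement form: The architect can set which sample in the drawer on Monday.
'which sample' is the direct object of 'set'. The gap is right after 'set'.

Amira tried to find out which sample the architect can set ___ in the drawer on Monday.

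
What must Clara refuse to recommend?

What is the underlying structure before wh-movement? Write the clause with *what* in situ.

Clara must refuse to recommend what.

The filler 'what' is interpreted as the direct object of 'recommend'. Wh-movement fronts it, leaving a gap right after 'recommend':
What must Clara refuse to recommend ___?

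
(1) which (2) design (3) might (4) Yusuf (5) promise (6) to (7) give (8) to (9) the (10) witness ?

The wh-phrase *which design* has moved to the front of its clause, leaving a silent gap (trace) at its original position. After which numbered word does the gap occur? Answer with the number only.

7

Underlying clause: Yusuf might promise to give which design to the witness.
The filler 'which design' is interpreted as the direct object of 'give'. Wh-movement fronts it, leaving a gap right after 'give':
Which design might Yusuf promise to give ___ to the witness?
'give' is word 7.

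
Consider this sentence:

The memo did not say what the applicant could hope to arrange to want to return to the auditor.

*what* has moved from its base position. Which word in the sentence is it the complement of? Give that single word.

In situ: The applicant could hope to arrange to want to return what to the auditor.
The filler 'what' is interpreted as the direct object of 'return'. Fronting leaves a gap immediately after 'return':
The memo did not say what the applicant could hope to arrange to want to return ___ to the auditor.

return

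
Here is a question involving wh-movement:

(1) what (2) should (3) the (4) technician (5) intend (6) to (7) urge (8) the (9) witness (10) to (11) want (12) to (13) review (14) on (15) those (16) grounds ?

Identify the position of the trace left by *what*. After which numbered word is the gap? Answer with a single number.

Pre-movement form: The technician should intend to urge the witness to want to review what on those grounds.
'what' functions as the direct object of 'review'. It moves to the left edge, and the trace sits right after 'review':
What should the technician intend to urge the witness to want to review ___ on those grounds?
'review' is word 13.

13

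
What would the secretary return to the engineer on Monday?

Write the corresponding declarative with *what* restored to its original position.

The secretary would return what to the engineer on Monday.

'what' functions as the direct object of 'return'. Fronting leaves a gap immediately after 'return':
What would the secretary return ___ to the engineer on Monday?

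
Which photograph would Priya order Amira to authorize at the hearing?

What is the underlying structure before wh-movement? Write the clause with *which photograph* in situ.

Priya would order Amira to authorize which photograph at the hearing.

The filler 'which photograph' is interpreted as the direct object of 'authorize'. Fronting leaves a gap immediately after 'authorize':
Which photograph would Priya order Amira to authorize ___ at the hearing?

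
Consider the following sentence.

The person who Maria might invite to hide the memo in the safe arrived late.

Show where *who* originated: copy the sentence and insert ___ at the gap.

The filler 'who' is interpreted as the direct object of 'invite'. The gap is right after 'invite'.

The person who Maria might invite ___ to hide the memo in the safe arrived late.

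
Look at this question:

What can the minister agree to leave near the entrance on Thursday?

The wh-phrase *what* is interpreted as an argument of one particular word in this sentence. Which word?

leave

Before movement: The minister can agree to leave what near the entrance on Thursday.
The filler 'what' is interpreted as the direct object of 'leave'. Wh-movement fronts it, leaving a gap right after 'leave':
What can the minister agree to leave ___ near the entrance on Thursday?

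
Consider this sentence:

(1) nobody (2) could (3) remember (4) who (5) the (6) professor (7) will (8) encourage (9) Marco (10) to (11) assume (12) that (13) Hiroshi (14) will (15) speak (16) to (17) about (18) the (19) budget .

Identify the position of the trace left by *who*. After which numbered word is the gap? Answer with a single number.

16

Underlying clause: The professor will encourage Marco to assume that Hiroshi will speak to who about the budget.
'who' functions as the object of the preposition 'to'. Fronting leaves a gap immediately after 'to':
Nobody could remember who the professor will encourage Marco to assume that Hiroshi will speak to ___ about the budget.
'to' is word 16.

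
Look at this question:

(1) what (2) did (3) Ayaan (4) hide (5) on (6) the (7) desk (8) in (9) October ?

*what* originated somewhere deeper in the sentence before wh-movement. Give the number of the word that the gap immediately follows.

4

In situ: Ayaan did hide what on the desk in October.
'what' is the direct object of 'hide'. Fronting leaves a gap immediately after 'hide':
What did Ayaan hide ___ on the desk in October?
'hide' is word 4.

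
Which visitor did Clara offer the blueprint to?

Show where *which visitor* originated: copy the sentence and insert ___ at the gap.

Before movement: Clara did offer the blueprint to which visitor.
The filler 'which visitor' is interpreted as the object of the preposition 'to' (recipient of 'offer'). The gap is right after 'to'.

Which visitor did Clara offer the blueprint to ___?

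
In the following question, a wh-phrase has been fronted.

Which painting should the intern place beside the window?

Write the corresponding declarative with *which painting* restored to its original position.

The intern should place which painting beside the window.

'which painting' functions as the direct object of 'place'. It moves to the left edge, and the trace sits right after 'place':
Which painting should the intern place ___ beside the window?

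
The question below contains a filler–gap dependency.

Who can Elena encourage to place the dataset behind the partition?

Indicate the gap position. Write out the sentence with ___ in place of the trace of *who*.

Pre-movement form: Elena can encourage who to place the dataset behind the partition.
'who' is the direct object of 'encourage'. The gap is right after 'encourage'.

Who can Elena encourage ___ to place the dataset behind the partition?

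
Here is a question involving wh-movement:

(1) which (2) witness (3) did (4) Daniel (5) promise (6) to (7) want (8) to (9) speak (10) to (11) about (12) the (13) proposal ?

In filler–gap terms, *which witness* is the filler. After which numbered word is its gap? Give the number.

In situ: Daniel did promise to want to speak to which witness about the proposal.
The filler 'which witness' is interpreted as the object of the preposition 'to'. Wh-movement fronts it, leaving a gap right after 'to':
Which witness did Daniel promise to want to speak to ___ about the proposal?
'to' is word 10.

10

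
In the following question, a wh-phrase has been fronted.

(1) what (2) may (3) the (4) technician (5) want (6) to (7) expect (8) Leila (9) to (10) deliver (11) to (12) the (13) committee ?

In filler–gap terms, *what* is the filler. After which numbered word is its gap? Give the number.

10

Underlying clause: The technician may want to expect Leila to deliver what to the committee.
'what' is the direct object of 'deliver'. It moves to the left edge, and the trace sits right after 'deliver':
What may the technician want to expect Leila to deliver ___ to the committee?
'deliver' is word 10.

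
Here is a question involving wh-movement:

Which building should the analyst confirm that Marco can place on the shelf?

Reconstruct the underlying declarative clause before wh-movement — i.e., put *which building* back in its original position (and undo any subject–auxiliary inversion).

The analyst should confirm that Marco can place which building on the shelf.

'which building' is the direct object of 'place'. Wh-movement fronts it, leaving a gap right after 'place':
Which building should the analyst confirm that Marco can place ___ on the shelf?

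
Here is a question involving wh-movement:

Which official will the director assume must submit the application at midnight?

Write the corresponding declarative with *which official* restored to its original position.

The director will assume which official must submit the application at midnight.

The filler 'which official' is interpreted as the subject of the clause embedded under 'assume'. Wh-movement fronts it, leaving a gap right after 'assume':
Which official will the director assume ___ must submit the application at midnight?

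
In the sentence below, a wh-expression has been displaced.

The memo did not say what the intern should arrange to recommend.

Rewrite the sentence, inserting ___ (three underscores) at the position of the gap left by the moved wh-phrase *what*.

Before movement: The intern should arrange to recommend what.
The filler 'what' is interpreted as the direct object of 'recommend'. The gap is right after 'recommend'.

The memo did not say what the intern should arrange to recommend ___.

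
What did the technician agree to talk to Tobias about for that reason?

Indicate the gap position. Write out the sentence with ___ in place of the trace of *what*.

Before movement: The technician did agree to talk to Tobias about what for that reason.
The filler 'what' is interpreted as the object of the preposition 'about'. The gap is right after 'about'.

What did the technician agree to talk to Tobias about ___ for that reason?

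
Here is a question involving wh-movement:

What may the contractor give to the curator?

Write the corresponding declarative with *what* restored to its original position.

'what' functions as the direct object of 'give'. It moves to the left edge, and the trace sits right after 'give':
What may the contractor give ___ to the curator?

The contractor may give what to the curator.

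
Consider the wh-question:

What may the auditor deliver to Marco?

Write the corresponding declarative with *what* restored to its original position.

'what' functions as the direct object of 'deliver'. It moves to the left edge, and the trace sits right after 'deliver':
What may the auditor deliver ___ to Marco?

The auditor may deliver what to Marco.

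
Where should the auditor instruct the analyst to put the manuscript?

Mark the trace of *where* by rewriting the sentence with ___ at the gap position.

Where should the auditor instruct the analyst to put the manuscript ___?

Before movement: The auditor should instruct the analyst to put the manuscript where.
The filler 'where' is interpreted as the locative complement of 'put'. The gap is right after 'manuscript'.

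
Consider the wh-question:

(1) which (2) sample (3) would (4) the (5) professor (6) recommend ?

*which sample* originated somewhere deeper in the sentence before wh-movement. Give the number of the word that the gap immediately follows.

6

Underlying clause: The professor would recommend which sample.
The filler 'which sample' is interpreted as the direct object of 'recommend'. Fronting leaves a gap immediately after 'recommend':
Which sample would the professor recommend ___?
'recommend' is word 6.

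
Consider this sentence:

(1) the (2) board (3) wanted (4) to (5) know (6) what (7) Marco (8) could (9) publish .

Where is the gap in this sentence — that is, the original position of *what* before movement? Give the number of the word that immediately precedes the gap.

9

Underlying clause: Marco could publish what.
'what' is the direct object of 'publish'. Fronting leaves a gap immediately after 'publish':
The board wanted to know what Marco could publish ___.
'publish' is word 9.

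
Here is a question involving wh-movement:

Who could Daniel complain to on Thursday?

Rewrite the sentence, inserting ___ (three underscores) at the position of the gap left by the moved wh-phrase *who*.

Who could Daniel complain to ___ on Thursday?

Before movement: Daniel could complain to who on Thursday.
'who' is the object of the preposition 'to'. The gap is right after 'to'.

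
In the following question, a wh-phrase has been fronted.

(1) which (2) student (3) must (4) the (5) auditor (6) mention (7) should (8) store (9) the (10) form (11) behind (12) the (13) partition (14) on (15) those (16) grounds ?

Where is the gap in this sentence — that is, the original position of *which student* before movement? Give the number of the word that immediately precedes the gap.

6

Underlying clause: The auditor must mention which student should store the form behind the partition on those grounds.
'which student' is the subject of the clause embedded under 'mention'. It moves to the left edge, and the trace sits right after 'mention':
Which student must the auditor mention ___ should store the form behind the partition on those grounds?
'mention' is word 6.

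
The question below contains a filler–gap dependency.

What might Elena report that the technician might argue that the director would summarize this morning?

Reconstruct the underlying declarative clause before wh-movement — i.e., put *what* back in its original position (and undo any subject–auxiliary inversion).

Elena might report that the technician might argue that the director would summarize what this morning.

'what' functions as the direct object of 'summarize'. Wh-movement fronts it, leaving a gap right after 'summarize':
What might Elena report that the technician might argue that the director would summarize ___ this morning?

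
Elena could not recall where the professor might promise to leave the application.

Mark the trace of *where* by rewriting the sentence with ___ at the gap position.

Elena could not recall where the professor might promise to leave the application ___.

Underlying clause: The professor might promise to leave the application where.
'where' functions as the locative complement of 'leave'. The gap is right after 'application'.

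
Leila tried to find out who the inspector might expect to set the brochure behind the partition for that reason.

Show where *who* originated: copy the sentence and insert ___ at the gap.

Underlying clause: The inspector might expect who to set the brochure behind the partition for that reason.
The filler 'who' is interpreted as the direct object of 'expect'. The gap is right after 'expect'.

Leila tried to find out who the inspector might expect ___ to set the brochure behind the partition for that reason.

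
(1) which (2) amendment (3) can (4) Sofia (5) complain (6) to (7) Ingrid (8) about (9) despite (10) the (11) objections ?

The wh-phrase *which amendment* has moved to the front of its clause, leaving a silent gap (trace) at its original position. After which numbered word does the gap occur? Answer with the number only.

In situ: Sofia can complain to Ingrid about which amendment despite the objections.
The filler 'which amendment' is interpreted as the object of the preposition 'about'. Fronting leaves a gap immediately after 'about':
Which amendment can Sofia complain to Ingrid about ___ despite the objections?
'about' is word 8.

8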